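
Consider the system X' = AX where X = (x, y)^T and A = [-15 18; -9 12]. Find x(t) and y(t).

x(t) = K_1e^(3t) + 2K_2e^(-6t), y(t) = K_1e^(3t) + K_2e^(-6t)

Coefficient matrix A = [[-15, 18], [-9, 12]].
Characteristic polynomial det(A - λI) = λ^2 + 3λ - 18 = 0.
Eigenvalues λ = 3, -6.
For λ=3: (A-λI) row 1 is [-18, 18], so an eigenvector is (1, 1).
For λ=-6: (A-λI) row 1 is [-9, 18], so an eigenvector is (2, 1).
General solution: K_1e^(3t)(1,1) + K_2e^(-6t)(2,1).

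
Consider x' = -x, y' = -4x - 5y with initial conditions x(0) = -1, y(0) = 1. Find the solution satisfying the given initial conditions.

x(t) = -e^(-t), y(t) = e^(-t)

Coefficient matrix A = [[-1, 0], [-4, -5]].
Characteristic polynomial det(A - λI) = λ^2 + 6λ + 5 = 0.
Eigenvalues λ = -1, -5.
For λ=-1: (A-λI) row 2 is [-4, -4], so an eigenvector is (1, -1).
For λ=-5: (A-λI) row 1 is [4, 0], so an eigenvector is (0, -1).
General solution: C_1e^(-t)(1,-1) + C_2e^(-5t)(0,-1).
Applying x(0)=-1, y(0)=1 gives C_1=-1, C_2=0.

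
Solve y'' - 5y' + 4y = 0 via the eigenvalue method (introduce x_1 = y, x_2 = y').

Let x_1 = y, x_2 = y'. Then x_1' = x_2 and x_2' = -4x_1 + 5x_2.
A = [[0,1],[-4,5]]; det(A-λI) = λ^2 - 5λ + 4.
Eigenvalues λ = 4, 1 with eigenvectors (1,4), (1,1).

y(t) = c_1e^(4t) + c_2e^(t)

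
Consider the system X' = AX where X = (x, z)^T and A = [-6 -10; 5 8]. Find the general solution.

Coefficient matrix A = [[-6, -10], [5, 8]].
Characteristic polynomial det(A - λI) = λ^2 - 2λ + 2 = 0.
Eigenvalues λ = 1 ± i (complex conjugate pair).
For λ=1+i: an eigenvector is (-3,2) - i(1,-1) = (-3 - i, 2 + i).
A real fundamental pair from Re and Im of e^((1+i)t)v: X_1 = e^(t)(cos(t)·(-3,2) + sin(t)·(1,-1)), X_2 = e^(t)(sin(t)·(-3,2) - cos(t)·(1,-1)).
General solution: C_1X_1 + C_2X_2.

x(t) = C_1e^(t)sin(t) - 3C_1e^(t)cos(t) - 3C_2e^(t)sin(t) - C_2e^(t)cos(t), z(t) = -C_1e^(t)sin(t) + 2C_1e^(t)cos(t) + 2C_2e^(t)sin(t) + C_2e^(t)cos(t)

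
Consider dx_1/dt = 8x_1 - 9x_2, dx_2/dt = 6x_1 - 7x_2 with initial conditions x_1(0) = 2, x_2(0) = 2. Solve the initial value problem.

Coefficient matrix A = [[8, -9], [6, -7]].
Characteristic polynomial det(A - λI) = λ^2 - λ - 2 = 0.
Eigenvalues λ = 2, -1.
For λ=2: (A-λI) row 1 is [6, -9], so an eigenvector is (-3, -2).
For λ=-1: (A-λI) row 1 is [9, -9], so an eigenvector is (1, 1).
General solution: C_1e^(2t)(-3,-2) + C_2e^(-t)(1,1).
Applying x_1(0)=2, x_2(0)=2 gives C_1=0, C_2=2.

x_1(t) = 2e^(-t), x_2(t) = 2e^(-t)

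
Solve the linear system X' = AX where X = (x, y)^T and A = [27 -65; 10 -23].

x(t) = -2c_1e^(2t)sin(5t) - 3c_1e^(2t)cos(5t) - 3c_2e^(2t)sin(5t) + 2c_2e^(2t)cos(5t), y(t) = -c_1e^(2t)sin(5t) - c_1e^(2t)cos(5t) - c_2e^(2t)sin(5t) + c_2e^(2t)cos(5t)

Coefficient matrix A = [[27, -65], [10, -23]].
Characteristic polynomial det(A - λI) = λ^2 - 4λ + 29 = 0.
Eigenvalues λ = 2 ± 5i (complex conjugate pair).
For λ=2+5i: an eigenvector is (-3,-1) - i(-2,-1) = (-3 + 2i, -1 + i).
A real fundamental pair from Re and Im of e^((2+5i)t)v: X_1 = e^(2t)(cos(5t)·(-3,-1) + sin(5t)·(-2,-1)), X_2 = e^(2t)(sin(5t)·(-3,-1) - cos(5t)·(-2,-1)).
General solution: c_1X_1 + c_2X_2.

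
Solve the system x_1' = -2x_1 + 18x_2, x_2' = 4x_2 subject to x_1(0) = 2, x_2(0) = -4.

Coefficient matrix A = [[-2, 18], [0, 4]].
Characteristic polynomial det(A - λI) = λ^2 - 2λ - 8 = 0.
Eigenvalues λ = -2, 4.
For λ=-2: (A-λI) row 1 is [0, 18], so an eigenvector is (1, 0).
For λ=4: (A-λI) row 1 is [-6, 18], so an eigenvector is (3, 1).
General solution: K_1e^(-2t)(1,0) + K_2e^(4t)(3,1).
Applying x_1(0)=2, x_2(0)=-4 gives K_1=14, K_2=-4.

x_1(t) = -12e^(4t) + 14e^(-2t), x_2(t) = -4e^(4t)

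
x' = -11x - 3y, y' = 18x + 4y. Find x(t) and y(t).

Coefficient matrix A = [[-11, -3], [18, 4]].
Characteristic polynomial det(A - λI) = λ^2 + 7λ + 10 = 0.
Eigenvalues λ = -2, -5.
For λ=-2: (A-λI) row 1 is [-9, -3], so an eigenvector is (-1, 3).
For λ=-5: (A-λI) row 1 is [-6, -3], so an eigenvector is (-1, 2).
General solution: K_1e^(-2t)(-1,3) + K_2e^(-5t)(-1,2).

x(t) = -K_1e^(-2t) - K_2e^(-5t), y(t) = 3K_1e^(-2t) + 2K_2e^(-5t)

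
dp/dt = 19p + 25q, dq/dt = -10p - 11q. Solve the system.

Coefficient matrix A = [[19, 25], [-10, -11]].
Characteristic polynomial det(A - λI) = λ^2 - 8λ + 41 = 0.
Eigenvalues λ = 4 ± 5i (complex conjugate pair).
For λ=4+5i: an eigenvector is (1,-1) - i(-2,1) = (1 + 2i, -1 - i).
A real fundamental pair from Re and Im of e^((4+5i)t)v: X_1 = e^(4t)(cos(5t)·(1,-1) + sin(5t)·(-2,1)), X_2 = e^(4t)(sin(5t)·(1,-1) - cos(5t)·(-2,1)).
General solution: C_1X_1 + C_2X_2.

p(t) = -2C_1e^(4t)sin(5t) + C_1e^(4t)cos(5t) + C_2e^(4t)sin(5t) + 2C_2e^(4t)cos(5t), q(t) = C_1e^(4t)sin(5t) - C_1e^(4t)cos(5t) - C_2e^(4t)sin(5t) - C_2e^(4t)cos(5t)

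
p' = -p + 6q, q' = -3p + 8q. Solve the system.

Coefficient matrix A = [[-1, 6], [-3, 8]].
Characteristic polynomial det(A - λI) = λ^2 - 7λ + 10 = 0.
Eigenvalues λ = 2, 5.
For λ=2: (A-λI) row 1 is [-3, 6], so an eigenvector is (2, 1).
For λ=5: (A-λI) row 1 is [-6, 6], so an eigenvector is (1, 1).
General solution: K_1e^(2t)(2,1) + K_2e^(5t)(1,1).

p(t) = 2K_1e^(2t) + K_2e^(5t), q(t) = K_1e^(2t) + K_2e^(5t)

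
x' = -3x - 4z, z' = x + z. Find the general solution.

Coefficient matrix A = [[-3, -4], [1, 1]].
Characteristic polynomial det(A - λI) = λ^2 + 2λ + 1 = 0.
Single eigenvalue λ = -1 with algebraic multiplicity 2.
Eigenvector v = (-2,1); generalized eigenvector w with (A-λI)w=v is (-3,2).
General solution: e^(-t)[K_1·v + K_2·(t·v + w)].

x(t) = -2K_1e^(-t) - 2K_2te^(-t) - 3K_2e^(-t), z(t) = K_1e^(-t) + K_2te^(-t) + 2K_2e^(-t)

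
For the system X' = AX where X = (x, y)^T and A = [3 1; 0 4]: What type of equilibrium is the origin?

A = [[3,1],[0,4]]; det(A-λI) = λ^2 - 7λ + 12.
λ = 3, 4: both positive.

unstable node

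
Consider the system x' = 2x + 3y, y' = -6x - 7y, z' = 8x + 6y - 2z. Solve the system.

Coefficient matrix A = [[2, 3, 0], [-6, -7, 0], [8, 6, -2]].
det(A - λI) = 0 gives eigenvalues λ = -4, -1, -2.
For λ=-4: eigenvector (-1,2,-2).
For λ=-1: eigenvector (-1,1,-2).
For λ=-2: eigenvector (0,0,1).
General solution: C_1e^(-4t)(-1,2,-2) + C_2e^(-t)(-1,1,-2) + C_3e^(-2t)(0,0,1).

x(t) = -C_1e^(-4t) - C_2e^(-t), y(t) = 2C_1e^(-4t) + C_2e^(-t), z(t) = -2C_1e^(-4t) - 2C_2e^(-t) + C_3e^(-2t)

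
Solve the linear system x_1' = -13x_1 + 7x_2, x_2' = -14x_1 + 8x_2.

x_1(t) = -C_1e^(-6t) - C_2e^(t), x_2(t) = -C_1e^(-6t) - 2C_2e^(t)

Coefficient matrix A = [[-13, 7], [-14, 8]].
Characteristic polynomial det(A - λI) = λ^2 + 5λ - 6 = 0.
Eigenvalues λ = -6, 1.
For λ=-6: (A-λI) row 1 is [-7, 7], so an eigenvector is (-1, -1).
For λ=1: (A-λI) row 1 is [-14, 7], so an eigenvector is (-1, -2).
General solution: C_1e^(-6t)(-1,-1) + C_2e^(t)(-1,-2).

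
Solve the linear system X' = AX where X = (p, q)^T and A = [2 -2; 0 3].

Coefficient matrix A = [[2, -2], [0, 3]].
Characteristic polynomial det(A - λI) = λ^2 - 5λ + 6 = 0.
Eigenvalues λ = 3, 2.
For λ=3: (A-λI) row 1 is [-1, -2], so an eigenvector is (2, -1).
For λ=2: (A-λI) row 1 is [0, -2], so an eigenvector is (1, 0).
General solution: C_1e^(3t)(2,-1) + C_2e^(2t)(1,0).

p(t) = 2C_1e^(3t) + C_2e^(2t), q(t) = -C_1e^(3t)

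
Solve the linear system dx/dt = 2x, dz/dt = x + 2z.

x(t) = -K_2e^(2t), z(t) = -K_1e^(2t) - K_2te^(2t) + 2K_2e^(2t)

Coefficient matrix A = [[2, 0], [1, 2]].
Characteristic polynomial det(A - λI) = λ^2 - 4λ + 4 = 0.
Single eigenvalue λ = 2 with algebraic multiplicity 2.
Eigenvector v = (0,-1); generalized eigenvector w with (A-λI)w=v is (-1,2).
General solution: e^(2t)[K_1·v + K_2·(t·v + w)].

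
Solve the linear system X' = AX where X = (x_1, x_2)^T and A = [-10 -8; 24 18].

Coefficient matrix A = [[-10, -8], [24, 18]].
Characteristic polynomial det(A - λI) = λ^2 - 8λ + 12 = 0.
Eigenvalues λ = 2, 6.
For λ=2: (A-λI) row 1 is [-12, -8], so an eigenvector is (2, -3).
For λ=6: (A-λI) row 1 is [-16, -8], so an eigenvector is (1, -2).
General solution: C_1e^(2t)(2,-3) + C_2e^(6t)(1,-2).

x_1(t) = 2C_1e^(2t) + C_2e^(6t), x_2(t) = -3C_1e^(2t) - 2C_2e^(6t)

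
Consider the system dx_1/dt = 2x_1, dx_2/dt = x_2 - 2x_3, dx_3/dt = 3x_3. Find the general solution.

x_1(t) = c_1e^(2t), x_2(t) = c_2e^(3t) + c_3e^(t), x_3(t) = -c_2e^(3t)

Coefficient matrix A = [[2, 0, 0], [0, 1, -2], [0, 0, 3]].
det(A - λI) = 0 gives eigenvalues λ = 2, 3, 1.
For λ=2: eigenvector (1,0,0).
For λ=3: eigenvector (0,1,-1).
For λ=1: eigenvector (0,1,0).
General solution: c_1e^(2t)(1,0,0) + c_2e^(3t)(0,1,-1) + c_3e^(t)(0,1,0).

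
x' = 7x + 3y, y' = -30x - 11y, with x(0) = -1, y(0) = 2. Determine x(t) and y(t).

Coefficient matrix A = [[7, 3], [-30, -11]].
Characteristic polynomial det(A - λI) = λ^2 + 4λ + 13 = 0.
Eigenvalues λ = -2 ± 3i (complex conjugate pair).
For λ=-2+3i: an eigenvector is (-1,3) - i(0,1) = (-1, 3 - i).
A real fundamental pair from Re and Im of e^((-2+3i)t)v: X_1 = e^(-2t)(cos(3t)·(-1,3) + sin(3t)·(0,1)), X_2 = e^(-2t)(sin(3t)·(-1,3) - cos(3t)·(0,1)).
General solution: K_1X_1 + K_2X_2.
Applying x(0)=-1, y(0)=2 gives K_1=1, K_2=1.

x(t) = -e^(-2t)sin(3t) - e^(-2t)cos(3t), y(t) = 4e^(-2t)sin(3t) + 2e^(-2t)cos(3t)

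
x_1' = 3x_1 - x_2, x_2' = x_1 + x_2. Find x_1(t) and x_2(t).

Coefficient matrix A = [[3, -1], [1, 1]].
Characteristic polynomial det(A - λI) = λ^2 - 4λ + 4 = 0.
Single eigenvalue λ = 2 with algebraic multiplicity 2.
Eigenvector v = (1,1); generalized eigenvector w with (A-λI)w=v is (-2,-3).
General solution: e^(2t)[c_1·v + c_2·(t·v + w)].

x_1(t) = c_1e^(2t) + c_2te^(2t) - 2c_2e^(2t), x_2(t) = c_1e^(2t) + c_2te^(2t) - 3c_2e^(2t)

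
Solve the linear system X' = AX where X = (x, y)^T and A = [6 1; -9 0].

x(t) = K_1e^(3t) + K_2te^(3t) + K_2e^(3t), y(t) = -3K_1e^(3t) - 3K_2te^(3t) - 2K_2e^(3t)

Coefficient matrix A = [[6, 1], [-9, 0]].
Characteristic polynomial det(A - λI) = λ^2 - 6λ + 9 = 0.
Single eigenvalue λ = 3 with algebraic multiplicity 2.
Eigenvector v = (1,-3); generalized eigenvector w with (A-λI)w=v is (1,-2).
General solution: e^(3t)[K_1·v + K_2·(t·v + w)].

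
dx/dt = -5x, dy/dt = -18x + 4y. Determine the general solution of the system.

x(t) = -K_2e^(-5t), y(t) = -K_1e^(4t) - 2K_2e^(-5t)

Coefficient matrix A = [[-5, 0], [-18, 4]].
Characteristic polynomial det(A - λI) = λ^2 + λ - 20 = 0.
Eigenvalues λ = 4, -5.
For λ=4: (A-λI) row 1 is [-9, 0], so an eigenvector is (0, -1).
For λ=-5: (A-λI) row 2 is [-18, 9], so an eigenvector is (-1, -2).
General solution: K_1e^(4t)(0,-1) + K_2e^(-5t)(-1,-2).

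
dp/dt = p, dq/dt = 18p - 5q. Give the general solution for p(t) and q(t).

p(t) = C_2e^(t), q(t) = C_1e^(-5t) + 3C_2e^(t)

Coefficient matrix A = [[1, 0], [18, -5]].
Characteristic polynomial det(A - λI) = λ^2 + 4λ - 5 = 0.
Eigenvalues λ = -5, 1.
For λ=-5: (A-λI) row 1 is [6, 0], so an eigenvector is (0, 1).
For λ=1: (A-λI) row 2 is [18, -6], so an eigenvector is (1, 3).
General solution: C_1e^(-5t)(0,1) + C_2e^(t)(1,3).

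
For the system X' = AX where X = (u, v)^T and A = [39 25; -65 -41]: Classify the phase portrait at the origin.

A = [[39,25],[-65,-41]]; det(A-λI) = λ^2 + 2λ + 26.
λ = -1 ± 5i: negative real part.

stable spiral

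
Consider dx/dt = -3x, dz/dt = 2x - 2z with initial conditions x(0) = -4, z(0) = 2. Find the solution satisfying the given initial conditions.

x(t) = -4e^(-3t), z(t) = -6e^(-2t) + 8e^(-3t)

Coefficient matrix A = [[-3, 0], [2, -2]].
Characteristic polynomial det(A - λI) = λ^2 + 5λ + 6 = 0.
Eigenvalues λ = -2, -3.
For λ=-2: (A-λI) row 1 is [-1, 0], so an eigenvector is (0, 1).
For λ=-3: (A-λI) row 2 is [2, 1], so an eigenvector is (1, -2).
General solution: K_1e^(-2t)(0,1) + K_2e^(-3t)(1,-2).
Applying x(0)=-4, z(0)=2 gives K_1=-6, K_2=-4.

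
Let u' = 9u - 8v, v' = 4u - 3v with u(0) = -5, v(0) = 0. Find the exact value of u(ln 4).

A = [[9,-8],[4,-3]]; eigenvalues λ = 5, 1.
Eigenvectors: (2,1) for λ=5, (1,1) for λ=1.
From the initial condition, c_1 = -5, c_2 = 5.
u(ln 4) = (-5)(4^5)(2) + (5)(4^1)(1) = -10220.

-10220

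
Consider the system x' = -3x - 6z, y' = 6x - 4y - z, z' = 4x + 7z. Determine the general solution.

Coefficient matrix A = [[-3, 0, -6], [6, -4, -1], [4, 0, 7]].
det(A - λI) = 0 gives eigenvalues λ = 1, -4, 3.
For λ=1: eigenvector (3,4,-2).
For λ=-4: eigenvector (0,1,0).
For λ=3: eigenvector (-1,-1,1).
General solution: C_1e^(t)(3,4,-2) + C_2e^(-4t)(0,1,0) + C_3e^(3t)(-1,-1,1).

x(t) = 3C_1e^(t) - C_3e^(3t), y(t) = 4C_1e^(t) + C_2e^(-4t) - C_3e^(3t), z(t) = -2C_1e^(t) + C_3e^(3t)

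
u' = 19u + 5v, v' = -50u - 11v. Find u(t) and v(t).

Coefficient matrix A = [[19, 5], [-50, -11]].
Characteristic polynomial det(A - λI) = λ^2 - 8λ + 41 = 0.
Eigenvalues λ = 4 ± 5i (complex conjugate pair).
For λ=4+5i: an eigenvector is (-1,3) - i(0,1) = (-1, 3 - i).
A real fundamental pair from Re and Im of e^((4+5i)t)v: X_1 = e^(4t)(cos(5t)·(-1,3) + sin(5t)·(0,1)), X_2 = e^(4t)(sin(5t)·(-1,3) - cos(5t)·(0,1)).
General solution: c_1X_1 + c_2X_2.

u(t) = -c_1e^(4t)cos(5t) - c_2e^(4t)sin(5t), v(t) = c_1e^(4t)sin(5t) + 3c_1e^(4t)cos(5t) + 3c_2e^(4t)sin(5t) - c_2e^(4t)cos(5t)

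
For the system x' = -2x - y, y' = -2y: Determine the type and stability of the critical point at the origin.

A = [[-2,-1],[0,-2]]; det(A-λI) = λ^2 + 4λ + 4.
repeated λ = -2 with a single eigenvector.

stable improper node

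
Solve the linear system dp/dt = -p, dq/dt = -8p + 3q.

p(t) = c_1e^(-t), q(t) = 2c_1e^(-t) - c_2e^(3t)

Coefficient matrix A = [[-1, 0], [-8, 3]].
Characteristic polynomial det(A - λI) = λ^2 - 2λ - 3 = 0.
Eigenvalues λ = -1, 3.
For λ=-1: (A-λI) row 2 is [-8, 4], so an eigenvector is (1, 2).
For λ=3: (A-λI) row 1 is [-4, 0], so an eigenvector is (0, -1).
General solution: c_1e^(-t)(1,2) + c_2e^(3t)(0,-1).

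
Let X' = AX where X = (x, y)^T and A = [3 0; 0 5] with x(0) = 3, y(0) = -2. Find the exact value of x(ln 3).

81

A = [[3,0],[0,5]]; eigenvalues λ = 5, 3.
Eigenvectors: (0,1) for λ=5, (-1,0) for λ=3.
From the initial condition, c_1 = -2, c_2 = -3.
x(ln 3) = (-2)(3^5)(0) + (-3)(3^3)(-1) = 81.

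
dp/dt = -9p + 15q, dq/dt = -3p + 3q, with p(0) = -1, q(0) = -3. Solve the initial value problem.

p(t) = -13e^(-3t)sin(3t) - e^(-3t)cos(3t), q(t) = -5e^(-3t)sin(3t) - 3e^(-3t)cos(3t)

Coefficient matrix A = [[-9, 15], [-3, 3]].
Characteristic polynomial det(A - λI) = λ^2 + 6λ + 18 = 0.
Eigenvalues λ = -3 ± 3i (complex conjugate pair).
For λ=-3+3i: an eigenvector is (2,1) - i(1,0) = (2 - i, 1).
A real fundamental pair from Re and Im of e^((-3+3i)t)v: X_1 = e^(-3t)(cos(3t)·(2,1) + sin(3t)·(1,0)), X_2 = e^(-3t)(sin(3t)·(2,1) - cos(3t)·(1,0)).
General solution: c_1X_1 + c_2X_2.
Applying p(0)=-1, q(0)=-3 gives c_1=-3, c_2=-5.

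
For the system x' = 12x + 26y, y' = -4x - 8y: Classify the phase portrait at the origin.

unstable spiral

A = [[12,26],[-4,-8]]; det(A-λI) = λ^2 - 4λ + 8.
λ = 2 ± 2i: positive real part.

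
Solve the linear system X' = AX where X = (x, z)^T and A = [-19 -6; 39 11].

x(t) = -K_1e^(-4t)sin(3t) + K_1e^(-4t)cos(3t) + K_2e^(-4t)sin(3t) + K_2e^(-4t)cos(3t), z(t) = 3K_1e^(-4t)sin(3t) - 2K_1e^(-4t)cos(3t) - 2K_2e^(-4t)sin(3t) - 3K_2e^(-4t)cos(3t)

Coefficient matrix A = [[-19, -6], [39, 11]].
Characteristic polynomial det(A - λI) = λ^2 + 8λ + 25 = 0.
Eigenvalues λ = -4 ± 3i (complex conjugate pair).
For λ=-4+3i: an eigenvector is (1,-2) - i(-1,3) = (1 + i, -2 - 3i).
A real fundamental pair from Re and Im of e^((-4+3i)t)v: X_1 = e^(-4t)(cos(3t)·(1,-2) + sin(3t)·(-1,3)), X_2 = e^(-4t)(sin(3t)·(1,-2) - cos(3t)·(-1,3)).
General solution: K_1X_1 + K_2X_2.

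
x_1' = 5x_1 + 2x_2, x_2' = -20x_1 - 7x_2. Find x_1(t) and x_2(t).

Coefficient matrix A = [[5, 2], [-20, -7]].
Characteristic polynomial det(A - λI) = λ^2 + 2λ + 5 = 0.
Eigenvalues λ = -1 ± 2i (complex conjugate pair).
For λ=-1+2i: an eigenvector is (0,1) - i(1,-3) = (0 - i, 1 + 3i).
A real fundamental pair from Re and Im of e^((-1+2i)t)v: X_1 = e^(-t)(cos(2t)·(0,1) + sin(2t)·(1,-3)), X_2 = e^(-t)(sin(2t)·(0,1) - cos(2t)·(1,-3)).
General solution: C_1X_1 + C_2X_2.

x_1(t) = C_1e^(-t)sin(2t) - C_2e^(-t)cos(2t), x_2(t) = -3C_1e^(-t)sin(2t) + C_1e^(-t)cos(2t) + C_2e^(-t)sin(2t) + 3C_2e^(-t)cos(2t)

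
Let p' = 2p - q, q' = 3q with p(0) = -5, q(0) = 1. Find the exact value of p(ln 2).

A = [[2,-1],[0,3]]; eigenvalues λ = 2, 3.
Eigenvectors: (1,0) for λ=2, (1,-1) for λ=3.
From the initial condition, c_1 = -4, c_2 = -1.
p(ln 2) = (-4)(2^2)(1) + (-1)(2^3)(1) = -24.

-24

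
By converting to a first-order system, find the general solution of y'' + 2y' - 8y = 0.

Let x_1 = y, x_2 = y'. Then x_1' = x_2 and x_2' = 8x_1 - 2x_2.
A = [[0,1],[8,-2]]; det(A-λI) = λ^2 + 2λ - 8.
Eigenvalues λ = 2, -4 with eigenvectors (1,2), (1,-4).

y(t) = C_1e^(2t) + C_2e^(-4t)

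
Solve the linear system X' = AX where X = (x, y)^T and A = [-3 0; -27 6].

x(t) = C_2e^(-3t), y(t) = C_1e^(6t) + 3C_2e^(-3t)

Coefficient matrix A = [[-3, 0], [-27, 6]].
Characteristic polynomial det(A - λI) = λ^2 - 3λ - 18 = 0.
Eigenvalues λ = 6, -3.
For λ=6: (A-λI) row 1 is [-9, 0], so an eigenvector is (0, 1).
For λ=-3: (A-λI) row 2 is [-27, 9], so an eigenvector is (1, 3).
General solution: C_1e^(6t)(0,1) + C_2e^(-3t)(1,3).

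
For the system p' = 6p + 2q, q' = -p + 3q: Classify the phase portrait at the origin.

A = [[6,2],[-1,3]]; det(A-λI) = λ^2 - 9λ + 20.
λ = 5, 4: both positive.

unstable node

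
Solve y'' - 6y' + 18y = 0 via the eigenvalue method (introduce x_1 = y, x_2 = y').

y(t) = c_1e^(3t)cos(3t) + c_2e^(3t)sin(3t)

Let x_1 = y, x_2 = y'. Then x_1' = x_2 and x_2' = -18x_1 + 6x_2.
A = [[0,1],[-18,6]]; det(A-λI) = λ^2 - 6λ + 18.
Eigenvalues λ = 3 ± 3i.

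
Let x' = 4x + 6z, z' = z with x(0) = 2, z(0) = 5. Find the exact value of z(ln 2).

A = [[4,6],[0,1]]; eigenvalues λ = 4, 1.
Eigenvectors: (-1,0) for λ=4, (2,-1) for λ=1.
From the initial condition, c_1 = -12, c_2 = -5.
z(ln 2) = (-12)(2^4)(0) + (-5)(2^1)(-1) = 10.

10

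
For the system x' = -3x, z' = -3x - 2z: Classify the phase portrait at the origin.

A = [[-3,0],[-3,-2]]; det(A-λI) = λ^2 + 5λ + 6.
λ = -3, -2: both negative.

stable node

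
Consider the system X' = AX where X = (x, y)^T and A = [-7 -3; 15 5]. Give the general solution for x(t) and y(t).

x(t) = c_1e^(-t)cos(3t) + c_2e^(-t)sin(3t), y(t) = c_1e^(-t)sin(3t) - 2c_1e^(-t)cos(3t) - 2c_2e^(-t)sin(3t) - c_2e^(-t)cos(3t)

Coefficient matrix A = [[-7, -3], [15, 5]].
Characteristic polynomial det(A - λI) = λ^2 + 2λ + 10 = 0.
Eigenvalues λ = -1 ± 3i (complex conjugate pair).
For λ=-1+3i: an eigenvector is (1,-2) - i(0,1) = (1, -2 - i).
A real fundamental pair from Re and Im of e^((-1+3i)t)v: X_1 = e^(-t)(cos(3t)·(1,-2) + sin(3t)·(0,1)), X_2 = e^(-t)(sin(3t)·(1,-2) - cos(3t)·(0,1)).
General solution: c_1X_1 + c_2X_2.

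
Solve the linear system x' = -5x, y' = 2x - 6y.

x(t) = C_2e^(-5t), y(t) = C_1e^(-6t) + 2C_2e^(-5t)

Coefficient matrix A = [[-5, 0], [2, -6]].
Characteristic polynomial det(A - λI) = λ^2 + 11λ + 30 = 0.
Eigenvalues λ = -6, -5.
For λ=-6: (A-λI) row 1 is [1, 0], so an eigenvector is (0, 1).
For λ=-5: (A-λI) row 2 is [2, -1], so an eigenvector is (1, 2).
General solution: C_1e^(-6t)(0,1) + C_2e^(-5t)(1,2).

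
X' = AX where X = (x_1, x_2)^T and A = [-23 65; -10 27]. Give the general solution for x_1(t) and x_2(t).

x_1(t) = 3K_1e^(2t)sin(5t) + 2K_1e^(2t)cos(5t) + 2K_2e^(2t)sin(5t) - 3K_2e^(2t)cos(5t), x_2(t) = K_1e^(2t)sin(5t) + K_1e^(2t)cos(5t) + K_2e^(2t)sin(5t) - K_2e^(2t)cos(5t)

Coefficient matrix A = [[-23, 65], [-10, 27]].
Characteristic polynomial det(A - λI) = λ^2 - 4λ + 29 = 0.
Eigenvalues λ = 2 ± 5i (complex conjugate pair).
For λ=2+5i: an eigenvector is (2,1) - i(3,1) = (2 - 3i, 1 - i).
A real fundamental pair from Re and Im of e^((2+5i)t)v: X_1 = e^(2t)(cos(5t)·(2,1) + sin(5t)·(3,1)), X_2 = e^(2t)(sin(5t)·(2,1) - cos(5t)·(3,1)).
General solution: K_1X_1 + K_2X_2.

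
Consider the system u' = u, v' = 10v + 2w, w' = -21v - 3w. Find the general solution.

u(t) = K_3e^(t), v(t) = -2K_1e^(3t) + K_2e^(4t), w(t) = 7K_1e^(3t) - 3K_2e^(4t)

Coefficient matrix A = [[1, 0, 0], [0, 10, 2], [0, -21, -3]].
det(A - λI) = 0 gives eigenvalues λ = 3, 4, 1.
For λ=3: eigenvector (0,-2,7).
For λ=4: eigenvector (0,1,-3).
For λ=1: eigenvector (1,0,0).
General solution: K_1e^(3t)(0,-2,7) + K_2e^(4t)(0,1,-3) + K_3e^(t)(1,0,0).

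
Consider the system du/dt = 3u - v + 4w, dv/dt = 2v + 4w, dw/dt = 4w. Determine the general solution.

Coefficient matrix A = [[3, -1, 4], [0, 2, 4], [0, 0, 4]].
det(A - λI) = 0 gives eigenvalues λ = 3, 4, 2.
For λ=3: eigenvector (1,0,0).
For λ=4: eigenvector (2,2,1).
For λ=2: eigenvector (1,1,0).
General solution: C_1e^(3t)(1,0,0) + C_2e^(4t)(2,2,1) + C_3e^(2t)(1,1,0).

u(t) = C_1e^(3t) + 2C_2e^(4t) + C_3e^(2t), v(t) = 2C_2e^(4t) + C_3e^(2t), w(t) = C_2e^(4t)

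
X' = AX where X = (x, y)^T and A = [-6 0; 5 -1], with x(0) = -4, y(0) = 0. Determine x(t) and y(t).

Coefficient matrix A = [[-6, 0], [5, -1]].
Characteristic polynomial det(A - λI) = λ^2 + 7λ + 6 = 0.
Eigenvalues λ = -1, -6.
For λ=-1: (A-λI) row 1 is [-5, 0], so an eigenvector is (0, -1).
For λ=-6: (A-λI) row 2 is [5, 5], so an eigenvector is (1, -1).
General solution: K_1e^(-t)(0,-1) + K_2e^(-6t)(1,-1).
Applying x(0)=-4, y(0)=0 gives K_1=4, K_2=-4.

x(t) = -4e^(-6t), y(t) = -4e^(-t) + 4e^(-6t)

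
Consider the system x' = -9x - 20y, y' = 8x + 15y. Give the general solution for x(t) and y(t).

Coefficient matrix A = [[-9, -20], [8, 15]].
Characteristic polynomial det(A - λI) = λ^2 - 6λ + 25 = 0.
Eigenvalues λ = 3 ± 4i (complex conjugate pair).
For λ=3+4i: an eigenvector is (1,-1) - i(2,-1) = (1 - 2i, -1 + i).
A real fundamental pair from Re and Im of e^((3+4i)t)v: X_1 = e^(3t)(cos(4t)·(1,-1) + sin(4t)·(2,-1)), X_2 = e^(3t)(sin(4t)·(1,-1) - cos(4t)·(2,-1)).
General solution: C_1X_1 + C_2X_2.

x(t) = 2C_1e^(3t)sin(4t) + C_1e^(3t)cos(4t) + C_2e^(3t)sin(4t) - 2C_2e^(3t)cos(4t), y(t) = -C_1e^(3t)sin(4t) - C_1e^(3t)cos(4t) - C_2e^(3t)sin(4t) + C_2e^(3t)cos(4t)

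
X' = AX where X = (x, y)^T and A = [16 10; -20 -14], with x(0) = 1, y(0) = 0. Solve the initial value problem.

x(t) = 2e^(6t) - e^(-4t), y(t) = -2e^(6t) + 2e^(-4t)

Coefficient matrix A = [[16, 10], [-20, -14]].
Characteristic polynomial det(A - λI) = λ^2 - 2λ - 24 = 0.
Eigenvalues λ = 6, -4.
For λ=6: (A-λI) row 1 is [10, 10], so an eigenvector is (1, -1).
For λ=-4: (A-λI) row 1 is [20, 10], so an eigenvector is (-1, 2).
General solution: C_1e^(6t)(1,-1) + C_2e^(-4t)(-1,2).
Applying x(0)=1, y(0)=0 gives C_1=2, C_2=1.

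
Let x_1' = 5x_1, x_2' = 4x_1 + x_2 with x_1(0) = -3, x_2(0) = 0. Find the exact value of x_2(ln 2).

-90

A = [[5,0],[4,1]]; eigenvalues λ = 1, 5.
Eigenvectors: (0,-1) for λ=1, (1,1) for λ=5.
From the initial condition, c_1 = -3, c_2 = -3.
x_2(ln 2) = (-3)(2^1)(-1) + (-3)(2^5)(1) = -90.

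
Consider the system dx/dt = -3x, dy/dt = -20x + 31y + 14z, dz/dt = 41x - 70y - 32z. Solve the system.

x(t) = c_1e^(-3t), y(t) = c_1e^(-3t) + c_2e^(3t) - 2c_3e^(-4t), z(t) = -c_1e^(-3t) - 2c_2e^(3t) + 5c_3e^(-4t)

Coefficient matrix A = [[-3, 0, 0], [-20, 31, 14], [41, -70, -32]].
det(A - λI) = 0 gives eigenvalues λ = -3, 3, -4.
For λ=-3: eigenvector (1,1,-1).
For λ=3: eigenvector (0,1,-2).
For λ=-4: eigenvector (0,-2,5).
General solution: c_1e^(-3t)(1,1,-1) + c_2e^(3t)(0,1,-2) + c_3e^(-4t)(0,-2,5).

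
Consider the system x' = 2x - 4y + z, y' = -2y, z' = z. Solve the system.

Coefficient matrix A = [[2, -4, 1], [0, -2, 0], [0, 0, 1]].
det(A - λI) = 0 gives eigenvalues λ = 2, -2, 1.
For λ=2: eigenvector (1,0,0).
For λ=-2: eigenvector (1,1,0).
For λ=1: eigenvector (-1,0,1).
General solution: c_1e^(2t)(1,0,0) + c_2e^(-2t)(1,1,0) + c_3e^(t)(-1,0,1).

x(t) = c_1e^(2t) + c_2e^(-2t) - c_3e^(t), y(t) = c_2e^(-2t), z(t) = c_3e^(t)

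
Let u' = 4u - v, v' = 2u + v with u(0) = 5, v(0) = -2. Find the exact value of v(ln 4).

A = [[4,-1],[2,1]]; eigenvalues λ = 2, 3.
Eigenvectors: (-1,-2) for λ=2, (1,1) for λ=3.
From the initial condition, c_1 = 7, c_2 = 12.
v(ln 4) = (7)(4^2)(-2) + (12)(4^3)(1) = 544.

544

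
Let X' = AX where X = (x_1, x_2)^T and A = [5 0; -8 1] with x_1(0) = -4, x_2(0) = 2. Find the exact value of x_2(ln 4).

8168

A = [[5,0],[-8,1]]; eigenvalues λ = 1, 5.
Eigenvectors: (0,1) for λ=1, (1,-2) for λ=5.
From the initial condition, c_1 = -6, c_2 = -4.
x_2(ln 4) = (-6)(4^1)(1) + (-4)(4^5)(-2) = 8168.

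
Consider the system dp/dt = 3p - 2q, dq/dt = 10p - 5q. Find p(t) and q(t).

Coefficient matrix A = [[3, -2], [10, -5]].
Characteristic polynomial det(A - λI) = λ^2 + 2λ + 5 = 0.
Eigenvalues λ = -1 ± 2i (complex conjugate pair).
For λ=-1+2i: an eigenvector is (0,1) - i(-1,-2) = (0 + i, 1 + 2i).
A real fundamental pair from Re and Im of e^((-1+2i)t)v: X_1 = e^(-t)(cos(2t)·(0,1) + sin(2t)·(-1,-2)), X_2 = e^(-t)(sin(2t)·(0,1) - cos(2t)·(-1,-2)).
General solution: C_1X_1 + C_2X_2.

p(t) = -C_1e^(-t)sin(2t) + C_2e^(-t)cos(2t), q(t) = -2C_1e^(-t)sin(2t) + C_1e^(-t)cos(2t) + C_2e^(-t)sin(2t) + 2C_2e^(-t)cos(2t)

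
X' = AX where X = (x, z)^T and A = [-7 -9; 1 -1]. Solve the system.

Coefficient matrix A = [[-7, -9], [1, -1]].
Characteristic polynomial det(A - λI) = λ^2 + 8λ + 16 = 0.
Single eigenvalue λ = -4 with algebraic multiplicity 2.
Eigenvector v = (-3,1); generalized eigenvector w with (A-λI)w=v is (1,0).
General solution: e^(-4t)[c_1·v + c_2·(t·v + w)].

x(t) = -3c_1e^(-4t) - 3c_2te^(-4t) + c_2e^(-4t), z(t) = c_1e^(-4t) + c_2te^(-4t)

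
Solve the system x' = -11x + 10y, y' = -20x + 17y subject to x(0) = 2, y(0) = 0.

Coefficient matrix A = [[-11, 10], [-20, 17]].
Characteristic polynomial det(A - λI) = λ^2 - 6λ + 13 = 0.
Eigenvalues λ = 3 ± 2i (complex conjugate pair).
For λ=3+2i: an eigenvector is (2,3) - i(1,1) = (2 - i, 3 - i).
A real fundamental pair from Re and Im of e^((3+2i)t)v: X_1 = e^(3t)(cos(2t)·(2,3) + sin(2t)·(1,1)), X_2 = e^(3t)(sin(2t)·(2,3) - cos(2t)·(1,1)).
General solution: c_1X_1 + c_2X_2.
Applying x(0)=2, y(0)=0 gives c_1=-2, c_2=-6.

x(t) = -14e^(3t)sin(2t) + 2e^(3t)cos(2t), y(t) = -20e^(3t)sin(2t)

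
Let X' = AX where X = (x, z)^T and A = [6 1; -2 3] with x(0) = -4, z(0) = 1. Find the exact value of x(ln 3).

A = [[6,1],[-2,3]]; eigenvalues λ = 5, 4.
Eigenvectors: (-1,1) for λ=5, (-1,2) for λ=4.
From the initial condition, c_1 = 7, c_2 = -3.
x(ln 3) = (7)(3^5)(-1) + (-3)(3^4)(-1) = -1458.

-1458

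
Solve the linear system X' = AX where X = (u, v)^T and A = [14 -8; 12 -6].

u(t) = -C_1e^(6t) + 2C_2e^(2t), v(t) = -C_1e^(6t) + 3C_2e^(2t)

Coefficient matrix A = [[14, -8], [12, -6]].
Characteristic polynomial det(A - λI) = λ^2 - 8λ + 12 = 0.
Eigenvalues λ = 6, 2.
For λ=6: (A-λI) row 1 is [8, -8], so an eigenvector is (-1, -1).
For λ=2: (A-λI) row 1 is [12, -8], so an eigenvector is (2, 3).
General solution: C_1e^(6t)(-1,-1) + C_2e^(2t)(2,3).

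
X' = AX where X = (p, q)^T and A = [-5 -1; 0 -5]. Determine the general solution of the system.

Coefficient matrix A = [[-5, -1], [0, -5]].
Characteristic polynomial det(A - λI) = λ^2 + 10λ + 25 = 0.
Single eigenvalue λ = -5 with algebraic multiplicity 2.
Eigenvector v = (1,0); generalized eigenvector w with (A-λI)w=v is (-3,-1).
General solution: e^(-5t)[K_1·v + K_2·(t·v + w)].

p(t) = K_1e^(-5t) + K_2te^(-5t) - 3K_2e^(-5t), q(t) = -K_2e^(-5t)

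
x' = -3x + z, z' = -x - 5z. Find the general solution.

Coefficient matrix A = [[-3, 1], [-1, -5]].
Characteristic polynomial det(A - λI) = λ^2 + 8λ + 16 = 0.
Single eigenvalue λ = -4 with algebraic multiplicity 2.
Eigenvector v = (1,-1); generalized eigenvector w with (A-λI)w=v is (1,0).
General solution: e^(-4t)[K_1·v + K_2·(t·v + w)].

x(t) = K_1e^(-4t) + K_2te^(-4t) + K_2e^(-4t), z(t) = -K_1e^(-4t) - K_2te^(-4t)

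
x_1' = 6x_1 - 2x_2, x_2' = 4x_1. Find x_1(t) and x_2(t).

Coefficient matrix A = [[6, -2], [4, 0]].
Characteristic polynomial det(A - λI) = λ^2 - 6λ + 8 = 0.
Eigenvalues λ = 4, 2.
For λ=4: (A-λI) row 1 is [2, -2], so an eigenvector is (1, 1).
For λ=2: (A-λI) row 1 is [4, -2], so an eigenvector is (1, 2).
General solution: C_1e^(4t)(1,1) + C_2e^(2t)(1,2).

x_1(t) = C_1e^(4t) + C_2e^(2t), x_2(t) = C_1e^(4t) + 2C_2e^(2t)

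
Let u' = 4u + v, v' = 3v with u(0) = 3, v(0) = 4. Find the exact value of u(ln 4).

A = [[4,1],[0,3]]; eigenvalues λ = 4, 3.
Eigenvectors: (-1,0) for λ=4, (-1,1) for λ=3.
From the initial condition, c_1 = -7, c_2 = 4.
u(ln 4) = (-7)(4^4)(-1) + (4)(4^3)(-1) = 1536.

1536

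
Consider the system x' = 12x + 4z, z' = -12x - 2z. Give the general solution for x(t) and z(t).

x(t) = -C_1e^(4t) + 2C_2e^(6t), z(t) = 2C_1e^(4t) - 3C_2e^(6t)

Coefficient matrix A = [[12, 4], [-12, -2]].
Characteristic polynomial det(A - λI) = λ^2 - 10λ + 24 = 0.
Eigenvalues λ = 4, 6.
For λ=4: (A-λI) row 1 is [8, 4], so an eigenvector is (-1, 2).
For λ=6: (A-λI) row 1 is [6, 4], so an eigenvector is (2, -3).
General solution: C_1e^(4t)(-1,2) + C_2e^(6t)(2,-3).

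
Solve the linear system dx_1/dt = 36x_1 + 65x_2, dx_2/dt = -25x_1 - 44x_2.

x_1(t) = -3K_1e^(-4t)sin(5t) - 2K_1e^(-4t)cos(5t) - 2K_2e^(-4t)sin(5t) + 3K_2e^(-4t)cos(5t), x_2(t) = 2K_1e^(-4t)sin(5t) + K_1e^(-4t)cos(5t) + K_2e^(-4t)sin(5t) - 2K_2e^(-4t)cos(5t)

Coefficient matrix A = [[36, 65], [-25, -44]].
Characteristic polynomial det(A - λI) = λ^2 + 8λ + 41 = 0.
Eigenvalues λ = -4 ± 5i (complex conjugate pair).
For λ=-4+5i: an eigenvector is (-2,1) - i(-3,2) = (-2 + 3i, 1 - 2i).
A real fundamental pair from Re and Im of e^((-4+5i)t)v: X_1 = e^(-4t)(cos(5t)·(-2,1) + sin(5t)·(-3,2)), X_2 = e^(-4t)(sin(5t)·(-2,1) - cos(5t)·(-3,2)).
General solution: K_1X_1 + K_2X_2.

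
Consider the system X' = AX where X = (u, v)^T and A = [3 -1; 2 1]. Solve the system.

u(t) = C_1e^(2t)sin(t) - C_2e^(2t)cos(t), v(t) = C_1e^(2t)sin(t) - C_1e^(2t)cos(t) - C_2e^(2t)sin(t) - C_2e^(2t)cos(t)

Coefficient matrix A = [[3, -1], [2, 1]].
Characteristic polynomial det(A - λI) = λ^2 - 4λ + 5 = 0.
Eigenvalues λ = 2 ± i (complex conjugate pair).
For λ=2+i: an eigenvector is (0,-1) - i(1,1) = (0 - i, -1 - i).
A real fundamental pair from Re and Im of e^((2+i)t)v: X_1 = e^(2t)(cos(t)·(0,-1) + sin(t)·(1,1)), X_2 = e^(2t)(sin(t)·(0,-1) - cos(t)·(1,1)).
General solution: C_1X_1 + C_2X_2.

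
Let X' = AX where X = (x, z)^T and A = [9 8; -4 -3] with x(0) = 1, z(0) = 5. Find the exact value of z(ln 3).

A = [[9,8],[-4,-3]]; eigenvalues λ = 1, 5.
Eigenvectors: (1,-1) for λ=1, (-2,1) for λ=5.
From the initial condition, c_1 = -11, c_2 = -6.
z(ln 3) = (-11)(3^1)(-1) + (-6)(3^5)(1) = -1425.

-1425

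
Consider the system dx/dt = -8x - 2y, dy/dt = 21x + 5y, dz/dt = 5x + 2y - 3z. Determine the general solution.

Coefficient matrix A = [[-8, -2, 0], [21, 5, 0], [5, 2, -3]].
det(A - λI) = 0 gives eigenvalues λ = -2, -3, -1.
For λ=-2: eigenvector (1,-3,-1).
For λ=-3: eigenvector (0,0,1).
For λ=-1: eigenvector (-2,7,2).
General solution: c_1e^(-2t)(1,-3,-1) + c_2e^(-3t)(0,0,1) + c_3e^(-t)(-2,7,2).

x(t) = c_1e^(-2t) - 2c_3e^(-t), y(t) = -3c_1e^(-2t) + 7c_3e^(-t), z(t) = -c_1e^(-2t) + c_2e^(-3t) + 2c_3e^(-t)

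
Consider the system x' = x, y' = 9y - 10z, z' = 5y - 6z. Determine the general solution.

x(t) = c_3e^(t), y(t) = -2c_1e^(4t) + c_2e^(-t), z(t) = -c_1e^(4t) + c_2e^(-t)

Coefficient matrix A = [[1, 0, 0], [0, 9, -10], [0, 5, -6]].
det(A - λI) = 0 gives eigenvalues λ = 4, -1, 1.
For λ=4: eigenvector (0,-2,-1).
For λ=-1: eigenvector (0,1,1).
For λ=1: eigenvector (1,0,0).
General solution: c_1e^(4t)(0,-2,-1) + c_2e^(-t)(0,1,1) + c_3e^(t)(1,0,0).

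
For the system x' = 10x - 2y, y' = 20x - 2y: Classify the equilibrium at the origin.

unstable spiral

A = [[10,-2],[20,-2]]; det(A-λI) = λ^2 - 8λ + 20.
λ = 4 ± 2i: positive real part.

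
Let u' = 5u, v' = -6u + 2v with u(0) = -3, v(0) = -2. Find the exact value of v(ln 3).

1386

A = [[5,0],[-6,2]]; eigenvalues λ = 2, 5.
Eigenvectors: (0,-1) for λ=2, (-1,2) for λ=5.
From the initial condition, c_1 = 8, c_2 = 3.
v(ln 3) = (8)(3^2)(-1) + (3)(3^5)(2) = 1386.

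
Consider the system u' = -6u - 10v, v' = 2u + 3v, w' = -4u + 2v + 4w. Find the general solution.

u(t) = -2C_2e^(-t) + 5C_3e^(-2t), v(t) = C_2e^(-t) - 2C_3e^(-2t), w(t) = C_1e^(4t) - 2C_2e^(-t) + 4C_3e^(-2t)

Coefficient matrix A = [[-6, -10, 0], [2, 3, 0], [-4, 2, 4]].
det(A - λI) = 0 gives eigenvalues λ = 4, -1, -2.
For λ=4: eigenvector (0,0,1).
For λ=-1: eigenvector (-2,1,-2).
For λ=-2: eigenvector (5,-2,4).
General solution: C_1e^(4t)(0,0,1) + C_2e^(-t)(-2,1,-2) + C_3e^(-2t)(5,-2,4).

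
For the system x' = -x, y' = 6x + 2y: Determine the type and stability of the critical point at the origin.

saddle

A = [[-1,0],[6,2]]; det(A-λI) = λ^2 - λ - 2.
λ = -1, 2: opposite signs.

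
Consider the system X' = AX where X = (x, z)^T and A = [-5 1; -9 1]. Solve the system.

x(t) = c_1e^(-2t) + c_2te^(-2t), z(t) = 3c_1e^(-2t) + 3c_2te^(-2t) + c_2e^(-2t)

Coefficient matrix A = [[-5, 1], [-9, 1]].
Characteristic polynomial det(A - λI) = λ^2 + 4λ + 4 = 0.
Single eigenvalue λ = -2 with algebraic multiplicity 2.
Eigenvector v = (1,3); generalized eigenvector w with (A-λI)w=v is (0,1).
General solution: e^(-2t)[c_1·v + c_2·(t·v + w)].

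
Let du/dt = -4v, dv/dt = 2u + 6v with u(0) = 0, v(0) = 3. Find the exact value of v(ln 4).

1488

A = [[0,-4],[2,6]]; eigenvalues λ = 4, 2.
Eigenvectors: (1,-1) for λ=4, (2,-1) for λ=2.
From the initial condition, c_1 = -6, c_2 = 3.
v(ln 4) = (-6)(4^4)(-1) + (3)(4^2)(-1) = 1488.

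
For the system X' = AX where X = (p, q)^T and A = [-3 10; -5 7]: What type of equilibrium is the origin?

A = [[-3,10],[-5,7]]; det(A-λI) = λ^2 - 4λ + 29.
λ = 2 ± 5i: positive real part.

unstable spiral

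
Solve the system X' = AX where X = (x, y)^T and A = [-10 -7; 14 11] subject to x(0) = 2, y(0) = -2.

x(t) = 2e^(-3t), y(t) = -2e^(-3t)

Coefficient matrix A = [[-10, -7], [14, 11]].
Characteristic polynomial det(A - λI) = λ^2 - λ - 12 = 0.
Eigenvalues λ = -3, 4.
For λ=-3: (A-λI) row 1 is [-7, -7], so an eigenvector is (1, -1).
For λ=4: (A-λI) row 1 is [-14, -7], so an eigenvector is (1, -2).
General solution: C_1e^(-3t)(1,-1) + C_2e^(4t)(1,-2).
Applying x(0)=2, y(0)=-2 gives C_1=2, C_2=0.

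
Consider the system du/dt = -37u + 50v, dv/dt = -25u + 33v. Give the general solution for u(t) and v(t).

Coefficient matrix A = [[-37, 50], [-25, 33]].
Characteristic polynomial det(A - λI) = λ^2 + 4λ + 29 = 0.
Eigenvalues λ = -2 ± 5i (complex conjugate pair).
For λ=-2+5i: an eigenvector is (-3,-2) - i(1,1) = (-3 - i, -2 - i).
A real fundamental pair from Re and Im of e^((-2+5i)t)v: X_1 = e^(-2t)(cos(5t)·(-3,-2) + sin(5t)·(1,1)), X_2 = e^(-2t)(sin(5t)·(-3,-2) - cos(5t)·(1,1)).
General solution: K_1X_1 + K_2X_2.

u(t) = K_1e^(-2t)sin(5t) - 3K_1e^(-2t)cos(5t) - 3K_2e^(-2t)sin(5t) - K_2e^(-2t)cos(5t), v(t) = K_1e^(-2t)sin(5t) - 2K_1e^(-2t)cos(5t) - 2K_2e^(-2t)sin(5t) - K_2e^(-2t)cos(5t)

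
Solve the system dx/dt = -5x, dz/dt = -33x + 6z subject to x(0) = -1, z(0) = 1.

x(t) = -e^(-5t), z(t) = 4e^(6t) - 3e^(-5t)

Coefficient matrix A = [[-5, 0], [-33, 6]].
Characteristic polynomial det(A - λI) = λ^2 - λ - 30 = 0.
Eigenvalues λ = -5, 6.
For λ=-5: (A-λI) row 2 is [-33, 11], so an eigenvector is (1, 3).
For λ=6: (A-λI) row 1 is [-11, 0], so an eigenvector is (0, -1).
General solution: c_1e^(-5t)(1,3) + c_2e^(6t)(0,-1).
Applying x(0)=-1, z(0)=1 gives c_1=-1, c_2=-4.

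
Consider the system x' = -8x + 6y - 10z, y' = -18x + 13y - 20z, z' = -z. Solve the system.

Coefficient matrix A = [[-8, 6, -10], [-18, 13, -20], [0, 0, -1]].
det(A - λI) = 0 gives eigenvalues λ = 4, 1, -1.
For λ=4: eigenvector (1,2,0).
For λ=1: eigenvector (-2,-3,0).
For λ=-1: eigenvector (2,4,1).
General solution: c_1e^(4t)(1,2,0) + c_2e^(t)(-2,-3,0) + c_3e^(-t)(2,4,1).

x(t) = c_1e^(4t) - 2c_2e^(t) + 2c_3e^(-t), y(t) = 2c_1e^(4t) - 3c_2e^(t) + 4c_3e^(-t), z(t) = c_3e^(-t)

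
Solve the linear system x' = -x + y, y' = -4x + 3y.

x(t) = -K_1e^(t) - K_2te^(t) - K_2e^(t), y(t) = -2K_1e^(t) - 2K_2te^(t) - 3K_2e^(t)

Coefficient matrix A = [[-1, 1], [-4, 3]].
Characteristic polynomial det(A - λI) = λ^2 - 2λ + 1 = 0.
Single eigenvalue λ = 1 with algebraic multiplicity 2.
Eigenvector v = (-1,-2); generalized eigenvector w with (A-λI)w=v is (-1,-3).
General solution: e^(t)[K_1·v + K_2·(t·v + w)].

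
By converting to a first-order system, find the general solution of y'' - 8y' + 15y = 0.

Let x_1 = y, x_2 = y'. Then x_1' = x_2 and x_2' = -15x_1 + 8x_2.
A = [[0,1],[-15,8]]; det(A-λI) = λ^2 - 8λ + 15.
Eigenvalues λ = 3, 5 with eigenvectors (1,3), (1,5).

y(t) = K_1e^(3t) + K_2e^(5t)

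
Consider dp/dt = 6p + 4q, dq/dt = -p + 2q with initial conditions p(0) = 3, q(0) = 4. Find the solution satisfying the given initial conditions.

Coefficient matrix A = [[6, 4], [-1, 2]].
Characteristic polynomial det(A - λI) = λ^2 - 8λ + 16 = 0.
Single eigenvalue λ = 4 with algebraic multiplicity 2.
Eigenvector v = (2,-1); generalized eigenvector w with (A-λI)w=v is (-3,2).
General solution: e^(4t)[C_1·v + C_2·(t·v + w)].
Applying p(0)=3, q(0)=4 gives C_1=18, C_2=11.

p(t) = 22te^(4t) + 3e^(4t), q(t) = -11te^(4t) + 4e^(4t)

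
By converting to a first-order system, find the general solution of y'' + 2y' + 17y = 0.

y(t) = C_1e^(-t)cos(4t) + C_2e^(-t)sin(4t)

Let x_1 = y, x_2 = y'. Then x_1' = x_2 and x_2' = -17x_1 - 2x_2.
A = [[0,1],[-17,-2]]; det(A-λI) = λ^2 + 2λ + 17.
Eigenvalues λ = -1 ± 4i.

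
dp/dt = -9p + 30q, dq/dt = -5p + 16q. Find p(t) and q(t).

Coefficient matrix A = [[-9, 30], [-5, 16]].
Characteristic polynomial det(A - λI) = λ^2 - 7λ + 6 = 0.
Eigenvalues λ = 1, 6.
For λ=1: (A-λI) row 1 is [-10, 30], so an eigenvector is (-3, -1).
For λ=6: (A-λI) row 1 is [-15, 30], so an eigenvector is (2, 1).
General solution: K_1e^(t)(-3,-1) + K_2e^(6t)(2,1).

p(t) = -3K_1e^(t) + 2K_2e^(6t), q(t) = -K_1e^(t) + K_2e^(6t)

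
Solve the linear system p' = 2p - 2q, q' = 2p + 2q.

p(t) = K_1e^(2t)sin(2t) - K_2e^(2t)cos(2t), q(t) = -K_1e^(2t)cos(2t) - K_2e^(2t)sin(2t)

Coefficient matrix A = [[2, -2], [2, 2]].
Characteristic polynomial det(A - λI) = λ^2 - 4λ + 8 = 0.
Eigenvalues λ = 2 ± 2i (complex conjugate pair).
For λ=2+2i: an eigenvector is (0,-1) - i(1,0) = (0 - i, -1).
A real fundamental pair from Re and Im of e^((2+2i)t)v: X_1 = e^(2t)(cos(2t)·(0,-1) + sin(2t)·(1,0)), X_2 = e^(2t)(sin(2t)·(0,-1) - cos(2t)·(1,0)).
General solution: K_1X_1 + K_2X_2.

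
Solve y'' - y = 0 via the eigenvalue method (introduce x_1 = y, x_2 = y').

Let x_1 = y, x_2 = y'. Then x_1' = x_2 and x_2' = x_1.
A = [[0,1],[1,0]]; det(A-λI) = λ^2 - 1.
Eigenvalues λ = -1, 1 with eigenvectors (1,-1), (1,1).

y(t) = K_1e^(-t) + K_2e^(t)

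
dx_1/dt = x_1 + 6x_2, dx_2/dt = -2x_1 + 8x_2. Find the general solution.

Coefficient matrix A = [[1, 6], [-2, 8]].
Characteristic polynomial det(A - λI) = λ^2 - 9λ + 20 = 0.
Eigenvalues λ = 4, 5.
For λ=4: (A-λI) row 1 is [-3, 6], so an eigenvector is (2, 1).
For λ=5: (A-λI) row 1 is [-4, 6], so an eigenvector is (3, 2).
General solution: c_1e^(4t)(2,1) + c_2e^(5t)(3,2).

x_1(t) = 2c_1e^(4t) + 3c_2e^(5t), x_2(t) = c_1e^(4t) + 2c_2e^(5t)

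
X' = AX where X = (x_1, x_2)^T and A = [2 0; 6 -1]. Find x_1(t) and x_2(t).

Coefficient matrix A = [[2, 0], [6, -1]].
Characteristic polynomial det(A - λI) = λ^2 - λ - 2 = 0.
Eigenvalues λ = 2, -1.
For λ=2: (A-λI) row 2 is [6, -3], so an eigenvector is (-1, -2).
For λ=-1: (A-λI) row 1 is [3, 0], so an eigenvector is (0, 1).
General solution: K_1e^(2t)(-1,-2) + K_2e^(-t)(0,1).

x_1(t) = -K_1e^(2t), x_2(t) = -2K_1e^(2t) + K_2e^(-t)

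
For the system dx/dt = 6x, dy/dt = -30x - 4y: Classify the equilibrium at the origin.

A = [[6,0],[-30,-4]]; det(A-λI) = λ^2 - 2λ - 24.
λ = 6, -4: opposite signs.

saddle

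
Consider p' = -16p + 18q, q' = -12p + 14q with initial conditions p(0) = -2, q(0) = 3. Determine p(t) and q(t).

Coefficient matrix A = [[-16, 18], [-12, 14]].
Characteristic polynomial det(A - λI) = λ^2 + 2λ - 8 = 0.
Eigenvalues λ = -4, 2.
For λ=-4: (A-λI) row 1 is [-12, 18], so an eigenvector is (-3, -2).
For λ=2: (A-λI) row 1 is [-18, 18], so an eigenvector is (-1, -1).
General solution: C_1e^(-4t)(-3,-2) + C_2e^(2t)(-1,-1).
Applying p(0)=-2, q(0)=3 gives C_1=5, C_2=-13.

p(t) = 13e^(2t) - 15e^(-4t), q(t) = 13e^(2t) - 10e^(-4t)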